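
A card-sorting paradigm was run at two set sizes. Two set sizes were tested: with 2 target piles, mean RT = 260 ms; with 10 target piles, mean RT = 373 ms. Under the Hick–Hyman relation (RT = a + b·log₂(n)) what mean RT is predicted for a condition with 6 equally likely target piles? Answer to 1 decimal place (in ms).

337.1 ms

With log₂ n on the abscissa the relation is linear; from the two conditions:
  b = (373 − 260) / (log₂ 10 − log₂ 2) = 113 / (3.3219 − 1) = 48.666 ms/bit
  a = 260 − 48.666 × 1 = 211.334 ms
Then RT(6) = 211.334 + 48.666 × log₂ 6 = 211.334 + 48.666 × 2.5850 ≈ 337.134 ms.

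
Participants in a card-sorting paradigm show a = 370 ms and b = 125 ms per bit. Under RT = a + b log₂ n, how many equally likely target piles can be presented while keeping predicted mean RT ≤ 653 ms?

125·log₂ n ≤ 653 − 370 = 283, giving log₂ n ≤ 2.2640 and n ≤ 4.803. The largest whole number is 4.

4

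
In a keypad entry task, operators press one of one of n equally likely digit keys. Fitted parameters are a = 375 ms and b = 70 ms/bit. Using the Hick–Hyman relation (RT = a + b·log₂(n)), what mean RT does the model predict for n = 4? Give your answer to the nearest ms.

log₂(4) = 2 bits, so RT = 375 + 70 × 2 ≈ 515.000 ms.

515 ms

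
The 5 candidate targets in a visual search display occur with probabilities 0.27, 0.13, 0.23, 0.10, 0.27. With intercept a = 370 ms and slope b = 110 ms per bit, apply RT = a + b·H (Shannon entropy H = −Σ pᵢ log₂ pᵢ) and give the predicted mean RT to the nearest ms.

Entropy contributions −pᵢ log₂ pᵢ: 0.5100, 0.3826, 0.4877, 0.3322, 0.5100; sum H = 2.2225 bits.
RT = a + bH = 370 + 110·2.2225 = 614.48 ms.

614 ms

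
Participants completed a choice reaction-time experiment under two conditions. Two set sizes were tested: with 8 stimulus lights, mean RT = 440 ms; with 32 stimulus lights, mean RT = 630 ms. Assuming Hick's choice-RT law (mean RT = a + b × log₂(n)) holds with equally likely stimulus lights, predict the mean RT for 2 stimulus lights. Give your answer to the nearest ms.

With log₂ n on the abscissa the relation is linear; from the two conditions:
  b = (630 − 440) / (log₂ 32 − log₂ 8) = 190 / (5 − 3) = 95 ms/bit
  a = 440 − 95 × 3 = 155 ms
Then RT(2) = 155 + 95 × log₂ 2 = 155 + 95 × 1 ≈ 250.000 ms.

250 ms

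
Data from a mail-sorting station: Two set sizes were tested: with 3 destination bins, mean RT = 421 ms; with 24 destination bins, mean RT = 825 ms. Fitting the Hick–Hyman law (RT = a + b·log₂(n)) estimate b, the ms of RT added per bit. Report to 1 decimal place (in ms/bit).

134.7 ms/bit

The slope on a log₂ axis is (825 − 421) / (4.5850 − 1.5850) = 134.667 ms/bit.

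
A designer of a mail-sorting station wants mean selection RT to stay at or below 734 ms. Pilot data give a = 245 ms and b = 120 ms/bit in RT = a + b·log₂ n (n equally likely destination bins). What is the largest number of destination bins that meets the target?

16

Set 245 + 120·log₂ n ≤ 734 → log₂ n ≤ (734 − 245)/120 = 4.0750.
So n ≤ 2^4.0750 = 16.854; the largest integer n is 16.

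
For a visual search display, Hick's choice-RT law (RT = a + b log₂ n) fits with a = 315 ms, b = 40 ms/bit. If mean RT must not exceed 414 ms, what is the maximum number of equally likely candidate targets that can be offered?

5

Set 315 + 40·log₂ n ≤ 414 → log₂ n ≤ (414 − 315)/40 = 2.4750.
So n ≤ 2^2.4750 = 5.560; the largest integer n is 5.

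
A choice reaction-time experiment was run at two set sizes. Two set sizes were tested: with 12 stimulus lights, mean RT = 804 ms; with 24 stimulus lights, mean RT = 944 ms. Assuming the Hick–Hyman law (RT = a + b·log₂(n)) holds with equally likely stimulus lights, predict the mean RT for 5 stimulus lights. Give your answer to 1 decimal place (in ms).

With log₂ n on the abscissa the relation is linear; from the two conditions:
  b = (944 − 804) / (log₂ 24 − log₂ 12) = 140 / (4.5850 − 3.5850) = 140.000 ms/bit
  a = 804 − 140.000 × 3.5850 = 302.105 ms
Then RT(5) = 302.105 + 140.000 × log₂ 5 = 302.105 + 140.000 × 2.3219 ≈ 627.175 ms.

627.2 ms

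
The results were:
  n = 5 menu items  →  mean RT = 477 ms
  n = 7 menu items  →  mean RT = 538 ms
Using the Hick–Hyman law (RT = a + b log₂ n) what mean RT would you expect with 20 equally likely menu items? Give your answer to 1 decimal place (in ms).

728.3 ms

Fit slope and intercept:
  b = (538 − 477) / (log₂ 7 − log₂ 5) = 61 / (2.8074 − 2.3219) = 125.663 ms/bit
  a = 477 − 125.663 × 2.3219 = 185.220 ms
Then RT(20) = 185.220 + 125.663 × log₂ 20 = 185.220 + 125.663 × 4.3219 ≈ 728.325 ms.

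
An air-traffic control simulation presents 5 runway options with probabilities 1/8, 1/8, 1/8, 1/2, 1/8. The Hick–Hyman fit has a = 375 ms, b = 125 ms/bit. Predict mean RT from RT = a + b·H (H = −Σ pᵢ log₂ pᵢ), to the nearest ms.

625 ms

H = −Σ pᵢ log₂ pᵢ = 0.125·3 + 0.125·3 + 0.125·3 + 0.5·1 + 0.125·3 = 2.000 bits.
RT = 375 + 125 × 2.000 = 625.00 ms.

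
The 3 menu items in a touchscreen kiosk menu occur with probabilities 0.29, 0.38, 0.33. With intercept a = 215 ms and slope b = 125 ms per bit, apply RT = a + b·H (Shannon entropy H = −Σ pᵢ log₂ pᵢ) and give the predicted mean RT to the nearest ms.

412 ms

Entropy contributions −pᵢ log₂ pᵢ: 0.5179, 0.5305, 0.5278; sum H = 1.5762 bits.
RT = a + bH = 215 + 125·1.5762 = 412.02 ms.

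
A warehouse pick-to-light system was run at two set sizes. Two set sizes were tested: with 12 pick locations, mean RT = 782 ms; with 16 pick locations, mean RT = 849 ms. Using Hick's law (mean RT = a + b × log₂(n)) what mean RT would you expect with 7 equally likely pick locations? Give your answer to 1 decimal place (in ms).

RT is linear in log₂ n, so two points fix the line:
  b = (849 − 782) / (log₂ 16 − log₂ 12) = 67 / (4 − 3.5850) = 161.431 ms/bit
  a = 782 − 161.431 × 3.5850 = 203.275 ms
Then RT(7) = 203.275 + 161.431 × log₂ 7 = 203.275 + 161.431 × 2.8074 ≈ 656.470 ms.

656.5 ms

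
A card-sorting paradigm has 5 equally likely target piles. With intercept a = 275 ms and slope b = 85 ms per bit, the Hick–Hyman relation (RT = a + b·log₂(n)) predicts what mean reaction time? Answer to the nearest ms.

472 ms

log₂(5) = 2.3219 bits, so RT = 275 + 85 × 2.3219 ≈ 472.364 ms.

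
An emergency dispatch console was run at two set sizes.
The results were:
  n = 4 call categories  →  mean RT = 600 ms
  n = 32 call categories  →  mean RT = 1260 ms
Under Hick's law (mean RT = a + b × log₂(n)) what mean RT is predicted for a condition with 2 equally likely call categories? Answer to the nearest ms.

RT is linear in log₂ n, so two points fix the line:
  b = (1260 − 600) / (log₂ 32 − log₂ 4) = 660 / (5 − 2) = 220 ms/bit
  a = 600 − 220 × 2 = 160 ms
Then RT(2) = 160 + 220 × log₂ 2 = 160 + 220 × 1 ≈ 380.000 ms.

380 ms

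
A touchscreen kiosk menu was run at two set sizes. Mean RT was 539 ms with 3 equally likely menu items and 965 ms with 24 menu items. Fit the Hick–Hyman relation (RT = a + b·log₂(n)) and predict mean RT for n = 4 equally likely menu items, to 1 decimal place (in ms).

Solve the two-equation system in a and b:
  b = (965 − 539) / (log₂ 24 − log₂ 3) = 426 / (4.5850 − 1.5850) = 142.000 ms/bit
  a = 539 − 142.000 × 1.5850 = 313.935 ms
Then RT(4) = 313.935 + 142.000 × log₂ 4 = 313.935 + 142.000 × 2 ≈ 597.935 ms.

597.9 ms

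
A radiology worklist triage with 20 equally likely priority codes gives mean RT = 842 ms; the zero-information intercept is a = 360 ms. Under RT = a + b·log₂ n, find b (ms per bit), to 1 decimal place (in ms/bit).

111.5 ms/bit

b = (842 − 360) / log₂(20) = 482 / 4.3219 = 111.524 ms/bit.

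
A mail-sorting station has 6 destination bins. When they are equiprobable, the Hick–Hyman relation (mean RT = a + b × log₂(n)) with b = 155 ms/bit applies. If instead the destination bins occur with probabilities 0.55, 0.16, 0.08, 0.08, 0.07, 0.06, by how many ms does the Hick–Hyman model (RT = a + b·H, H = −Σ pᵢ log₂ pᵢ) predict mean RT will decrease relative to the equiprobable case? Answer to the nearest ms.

92 ms

Equiprobable entropy H₀ = log₂ 6 = 2.5850 bits.
Skewed entropy H = −Σ pᵢ log₂ pᵢ = 1.9925 bits.
ΔRT = b·(H₀ − H) = 155 × 0.5925 = 91.83 ms.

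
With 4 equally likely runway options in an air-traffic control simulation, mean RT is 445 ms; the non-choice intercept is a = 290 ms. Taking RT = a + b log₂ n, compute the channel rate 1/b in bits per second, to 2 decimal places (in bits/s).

12.90 bits/s

Choice component = 445 − 290 = 155 ms over log₂(4) = 2 bits.
b = 155 / 2 = 77.500 ms/bit, so 1/b = 12.903 bits/s.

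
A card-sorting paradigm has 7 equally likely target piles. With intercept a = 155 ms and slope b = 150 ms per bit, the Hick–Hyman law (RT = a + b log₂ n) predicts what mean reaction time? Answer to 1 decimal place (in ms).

576.1 ms

log₂(7) = 2.8074 bits, so RT = 155 + 150 × 2.8074 ≈ 576.103 ms.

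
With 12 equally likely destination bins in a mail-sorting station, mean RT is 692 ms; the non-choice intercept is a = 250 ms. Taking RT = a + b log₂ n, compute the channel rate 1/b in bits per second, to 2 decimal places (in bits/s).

8.11 bits/s

b = (692 − 250)/log₂ 12 = 442/3.5850 = 123.293 ms per bit = 0.12329 s/bit; the reciprocal is 8.111 bits/s.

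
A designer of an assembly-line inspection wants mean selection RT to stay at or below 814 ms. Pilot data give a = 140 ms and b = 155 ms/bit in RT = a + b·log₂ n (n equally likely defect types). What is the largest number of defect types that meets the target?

155·log₂ n ≤ 814 − 140 = 674, giving log₂ n ≤ 4.3484 and n ≤ 20.370. The largest whole number is 20.

20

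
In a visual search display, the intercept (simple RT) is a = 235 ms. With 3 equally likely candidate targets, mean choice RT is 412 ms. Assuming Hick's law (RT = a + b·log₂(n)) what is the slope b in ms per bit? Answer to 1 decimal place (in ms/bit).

b = (412 − 235) / log₂(3) = 177 / 1.5850 = 111.675 ms/bit.

111.7 ms/bit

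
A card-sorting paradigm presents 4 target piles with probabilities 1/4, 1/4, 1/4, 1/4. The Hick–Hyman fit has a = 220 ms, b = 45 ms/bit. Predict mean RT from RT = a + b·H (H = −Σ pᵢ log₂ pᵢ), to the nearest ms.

Each term −pᵢ log₂ pᵢ: 0.25·2 + 0.25·2 + 0.25·2 + 0.25·2; summed, H = 2.000 bits.
Mean RT = a + bH = 220 + 45·2.000 = 310.00 ms.

310 ms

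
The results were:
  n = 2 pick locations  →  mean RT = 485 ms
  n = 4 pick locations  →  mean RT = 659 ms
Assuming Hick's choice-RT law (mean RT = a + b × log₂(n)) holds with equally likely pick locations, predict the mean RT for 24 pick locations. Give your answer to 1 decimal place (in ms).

With log₂ n on the abscissa the relation is linear; from the two conditions:
  b = (659 − 485) / (log₂ 4 − log₂ 2) = 174 / (2 − 1) = 174.000 ms/bit
  a = 485 − 174.000 × 1 = 311.000 ms
Then RT(24) = 311.000 + 174.000 × log₂ 24 = 311.000 + 174.000 × 4.5850 ≈ 1108.783 ms.

1108.8 ms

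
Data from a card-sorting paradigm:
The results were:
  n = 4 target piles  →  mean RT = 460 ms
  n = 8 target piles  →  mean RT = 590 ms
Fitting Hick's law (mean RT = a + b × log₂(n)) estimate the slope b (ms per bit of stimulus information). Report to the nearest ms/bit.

130 ms/bit

The slope on a log₂ axis is (590 − 460) / (3 − 2) = 130 ms/bit.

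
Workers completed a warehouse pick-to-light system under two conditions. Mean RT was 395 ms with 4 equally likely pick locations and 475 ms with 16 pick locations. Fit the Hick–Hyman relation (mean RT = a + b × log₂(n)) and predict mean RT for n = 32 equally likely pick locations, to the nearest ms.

RT is linear in log₂ n, so two points fix the line:
  b = (475 − 395) / (log₂ 16 − log₂ 4) = 80 / (4 − 2) = 40 ms/bit
  a = 395 − 40 × 2 = 315 ms
Then RT(32) = 315 + 40 × log₂ 32 = 315 + 40 × 5 ≈ 515.000 ms.

515 ms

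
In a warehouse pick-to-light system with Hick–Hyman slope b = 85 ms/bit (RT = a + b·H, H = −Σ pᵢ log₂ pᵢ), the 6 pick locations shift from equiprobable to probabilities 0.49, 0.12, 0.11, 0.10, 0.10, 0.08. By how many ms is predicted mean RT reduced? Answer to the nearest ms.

35 ms

Equiprobable entropy H₀ = log₂ 6 = 2.5850 bits.
Skewed entropy H = −Σ pᵢ log₂ pᵢ = 2.1775 bits.
ΔRT = b·(H₀ − H) = 85 × 0.4074 = 34.63 ms.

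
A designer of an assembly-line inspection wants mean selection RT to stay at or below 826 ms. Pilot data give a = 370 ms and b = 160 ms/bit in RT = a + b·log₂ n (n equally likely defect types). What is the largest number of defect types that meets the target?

160·log₂ n ≤ 826 − 370 = 456, giving log₂ n ≤ 2.8500 and n ≤ 7.210. The largest whole number is 7.

7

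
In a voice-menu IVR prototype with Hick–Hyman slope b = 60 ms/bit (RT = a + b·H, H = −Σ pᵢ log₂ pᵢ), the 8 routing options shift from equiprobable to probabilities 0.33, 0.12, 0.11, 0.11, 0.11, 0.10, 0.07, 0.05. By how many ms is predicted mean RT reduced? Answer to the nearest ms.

Equiprobable entropy H₀ = log₂ 8 = 3.0000 bits.
Skewed entropy H = −Σ pᵢ log₂ pᵢ = 2.7626 bits.
ΔRT = b·(H₀ − H) = 60 × 0.2374 = 14.24 ms.

14 ms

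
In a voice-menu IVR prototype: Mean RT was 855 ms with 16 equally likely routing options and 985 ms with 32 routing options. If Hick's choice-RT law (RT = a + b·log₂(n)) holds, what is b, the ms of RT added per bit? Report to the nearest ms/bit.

b = (RT₂ − RT₁)/(log₂ n₂ − log₂ n₁) = (985 − 855)/(5 − 4) = 130 ms/bit.

130 ms/bit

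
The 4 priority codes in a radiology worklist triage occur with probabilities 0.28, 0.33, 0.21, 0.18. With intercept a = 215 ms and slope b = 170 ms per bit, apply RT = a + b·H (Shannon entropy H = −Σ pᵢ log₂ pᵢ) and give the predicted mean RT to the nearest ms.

548 ms

H = 0.28·log₂(1/0.28) + 0.33·log₂(1/0.33) + 0.21·log₂(1/0.21) + 0.18·log₂(1/0.18) = 1.9602 bits.
RT = 215 + 170 × 1.9602 = 548.23 ms.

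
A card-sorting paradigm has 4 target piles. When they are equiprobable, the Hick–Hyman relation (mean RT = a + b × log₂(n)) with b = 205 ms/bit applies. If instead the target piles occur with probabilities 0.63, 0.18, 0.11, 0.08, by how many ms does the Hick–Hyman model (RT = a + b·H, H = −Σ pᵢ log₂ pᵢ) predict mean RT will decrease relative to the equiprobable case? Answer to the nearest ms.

101 ms

The RT saving is b·ΔH. Equiprobable H₀ = log₂(4) = 2.0000 bits; with the given probabilities H = 1.5070 bits.
b·(H₀ − H) = 205 × (2.0000 − 1.5070) = 101.06 ms.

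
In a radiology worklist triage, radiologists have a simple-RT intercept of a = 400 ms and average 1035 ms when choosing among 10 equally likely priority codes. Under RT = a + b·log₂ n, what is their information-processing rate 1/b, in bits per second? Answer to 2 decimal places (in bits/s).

5.23 bits/s

b = (1035 − 400)/log₂ 10 = 635/3.3219 = 191.154 ms per bit = 0.19115 s/bit; the reciprocal is 5.231 bits/s.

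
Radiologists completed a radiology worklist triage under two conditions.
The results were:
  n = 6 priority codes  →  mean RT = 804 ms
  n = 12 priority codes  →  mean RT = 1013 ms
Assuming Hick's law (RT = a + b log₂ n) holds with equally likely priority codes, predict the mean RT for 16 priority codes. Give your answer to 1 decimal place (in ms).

1099.7 ms

Fit slope and intercept:
  b = (1013 − 804) / (log₂ 12 − log₂ 6) = 209 / (3.5850 − 2.5850) = 209.000 ms/bit
  a = 804 − 209.000 × 2.5850 = 263.743 ms
Then RT(16) = 263.743 + 209.000 × log₂ 16 = 263.743 + 209.000 × 4 ≈ 1099.743 ms.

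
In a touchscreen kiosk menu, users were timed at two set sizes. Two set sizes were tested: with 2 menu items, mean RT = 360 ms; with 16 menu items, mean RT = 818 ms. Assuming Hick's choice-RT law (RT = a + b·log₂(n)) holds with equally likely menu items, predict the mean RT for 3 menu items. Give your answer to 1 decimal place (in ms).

Fit slope and intercept:
  b = (818 − 360) / (log₂ 16 − log₂ 2) = 458 / (4 − 1) = 152.667 ms/bit
  a = 360 − 152.667 × 1 = 207.333 ms
Then RT(3) = 207.333 + 152.667 × log₂ 3 = 207.333 + 152.667 × 1.5850 ≈ 449.304 ms.

449.3 ms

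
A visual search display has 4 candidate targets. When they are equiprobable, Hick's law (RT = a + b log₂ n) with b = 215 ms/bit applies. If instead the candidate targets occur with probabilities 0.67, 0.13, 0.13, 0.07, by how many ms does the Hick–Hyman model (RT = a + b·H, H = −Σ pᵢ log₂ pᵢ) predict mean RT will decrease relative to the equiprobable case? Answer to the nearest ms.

The RT saving is b·ΔH. Equiprobable H₀ = log₂(4) = 2.0000 bits; with the given probabilities H = 1.4209 bits.
b·(H₀ − H) = 215 × (2.0000 − 1.4209) = 124.50 ms.

124 ms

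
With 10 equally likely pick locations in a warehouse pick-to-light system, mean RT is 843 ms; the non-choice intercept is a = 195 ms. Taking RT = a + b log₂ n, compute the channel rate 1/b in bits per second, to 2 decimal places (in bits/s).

5.13 bits/s

b = (843 − 195)/log₂ 10 = 648/3.3219 = 195.067 ms per bit = 0.19507 s/bit; the reciprocal is 5.126 bits/s.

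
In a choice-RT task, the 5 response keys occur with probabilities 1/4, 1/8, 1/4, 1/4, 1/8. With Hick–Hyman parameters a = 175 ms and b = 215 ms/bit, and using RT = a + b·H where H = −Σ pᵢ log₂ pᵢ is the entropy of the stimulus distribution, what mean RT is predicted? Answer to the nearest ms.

Each term −pᵢ log₂ pᵢ: 0.25·2 + 0.125·3 + 0.25·2 + 0.25·2 + 0.125·3; summed, H = 2.250 bits.
Mean RT = a + bH = 175 + 215·2.250 = 658.75 ms.

659 ms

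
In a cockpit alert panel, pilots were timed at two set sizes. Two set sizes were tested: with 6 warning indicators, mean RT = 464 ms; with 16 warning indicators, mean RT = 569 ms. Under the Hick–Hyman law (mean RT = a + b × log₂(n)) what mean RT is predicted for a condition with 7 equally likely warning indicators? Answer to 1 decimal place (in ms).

Solve the two-equation system in a and b:
  b = (569 − 464) / (log₂ 16 − log₂ 6) = 105 / (4 − 2.5850) = 74.203 ms/bit
  a = 464 − 74.203 × 2.5850 = 272.188 ms
Then RT(7) = 272.188 + 74.203 × log₂ 7 = 272.188 + 74.203 × 2.8074 ≈ 480.502 ms.

480.5 ms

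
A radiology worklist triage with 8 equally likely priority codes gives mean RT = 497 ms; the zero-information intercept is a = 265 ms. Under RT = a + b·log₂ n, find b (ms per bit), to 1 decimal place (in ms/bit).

log₂(8) = 3 bits.
b = (RT − a)/log₂ n = (497 − 265) / 3 = 77.333 ms/bit.

77.3 ms/bit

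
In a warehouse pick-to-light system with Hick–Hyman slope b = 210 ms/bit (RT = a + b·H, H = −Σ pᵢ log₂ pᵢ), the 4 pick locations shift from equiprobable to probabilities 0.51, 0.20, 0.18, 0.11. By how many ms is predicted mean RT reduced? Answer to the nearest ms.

51 ms

Equiprobable entropy H₀ = log₂ 4 = 2.0000 bits.
Skewed entropy H = −Σ pᵢ log₂ pᵢ = 1.7554 bits.
ΔRT = b·(H₀ − H) = 210 × 0.2446 = 51.36 ms.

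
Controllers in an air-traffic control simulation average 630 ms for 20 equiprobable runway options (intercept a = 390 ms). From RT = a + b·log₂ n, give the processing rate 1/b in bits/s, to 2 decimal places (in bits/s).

Choice component = 630 − 390 = 240 ms over log₂(20) = 4.3219 bits.
b = 240 / 4.3219 = 55.531 ms/bit, so 1/b = 18.008 bits/s.

18.01 bits/s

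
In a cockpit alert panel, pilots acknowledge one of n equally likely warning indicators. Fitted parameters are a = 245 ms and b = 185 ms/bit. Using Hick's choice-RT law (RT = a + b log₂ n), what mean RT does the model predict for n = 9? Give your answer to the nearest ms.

log₂(9) = 3.1699 bits, so RT = 245 + 185 × 3.1699 ≈ 831.436 ms.

831 ms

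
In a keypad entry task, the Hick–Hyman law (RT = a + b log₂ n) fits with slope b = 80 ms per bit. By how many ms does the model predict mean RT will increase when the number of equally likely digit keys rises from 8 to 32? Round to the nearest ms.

The intercept a cancels: ΔRT = b·(log₂ n₂ − log₂ n₁) = b·log₂(n₂/n₁).
log₂(32) − log₂(8) = log₂(32/8) = log₂(4) = 2.
ΔRT = 80 × 2.0000 = 160.000 ms.

160 ms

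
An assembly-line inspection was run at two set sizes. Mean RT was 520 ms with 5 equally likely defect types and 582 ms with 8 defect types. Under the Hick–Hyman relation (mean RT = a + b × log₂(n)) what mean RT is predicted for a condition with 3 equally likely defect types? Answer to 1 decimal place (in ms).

Fit slope and intercept:
  b = (582 − 520) / (log₂ 8 − log₂ 5) = 62 / (3 − 2.3219) = 91.436 ms/bit
  a = 520 − 91.436 × 2.3219 = 307.693 ms
Then RT(3) = 307.693 + 91.436 × log₂ 3 = 307.693 + 91.436 × 1.5850 ≈ 452.615 ms.

452.6 ms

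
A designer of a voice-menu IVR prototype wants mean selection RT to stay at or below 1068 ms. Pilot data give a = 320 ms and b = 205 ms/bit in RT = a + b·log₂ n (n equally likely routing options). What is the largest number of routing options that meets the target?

12

Set 320 + 205·log₂ n ≤ 1068 → log₂ n ≤ (1068 − 320)/205 = 3.6488.
So n ≤ 2^3.6488 = 12.543; the largest integer n is 12.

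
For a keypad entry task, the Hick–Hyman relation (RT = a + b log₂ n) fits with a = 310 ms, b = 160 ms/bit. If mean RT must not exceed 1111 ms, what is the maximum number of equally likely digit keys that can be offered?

Information budget: (1111 − 310)/160 = 5.0062 bits, so n ≤ 2^5.0062 = 32.139 → at most 32.

32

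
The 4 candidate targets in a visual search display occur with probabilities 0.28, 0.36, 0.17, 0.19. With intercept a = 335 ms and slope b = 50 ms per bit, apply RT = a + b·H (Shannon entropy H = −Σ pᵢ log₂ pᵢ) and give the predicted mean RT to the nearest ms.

Entropy contributions −pᵢ log₂ pᵢ: 0.5142, 0.5306, 0.4346, 0.4552; sum H = 1.9346 bits.
RT = a + bH = 335 + 50·1.9346 = 431.73 ms.

432 ms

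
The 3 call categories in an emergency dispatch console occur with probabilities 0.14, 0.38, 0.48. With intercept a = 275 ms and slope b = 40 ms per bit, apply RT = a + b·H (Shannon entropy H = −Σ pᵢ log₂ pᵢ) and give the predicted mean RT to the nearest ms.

H = 0.14·log₂(1/0.14) + 0.38·log₂(1/0.38) + 0.48·log₂(1/0.48) = 1.4358 bits.
RT = 275 + 40 × 1.4358 = 332.43 ms.

332 ms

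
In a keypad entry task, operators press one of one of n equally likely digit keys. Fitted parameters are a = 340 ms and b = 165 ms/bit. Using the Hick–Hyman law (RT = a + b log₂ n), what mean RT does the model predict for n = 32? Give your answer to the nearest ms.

1165 ms

log₂(32) = 5 bits, so RT = 340 + 165 × 5 ≈ 1165.000 ms.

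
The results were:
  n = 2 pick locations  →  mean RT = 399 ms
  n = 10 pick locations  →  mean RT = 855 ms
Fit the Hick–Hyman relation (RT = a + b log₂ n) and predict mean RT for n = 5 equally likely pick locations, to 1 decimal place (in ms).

658.6 ms

With log₂ n on the abscissa the relation is linear; from the two conditions:
  b = (855 − 399) / (log₂ 10 − log₂ 2) = 456 / (3.3219 − 1) = 196.389 ms/bit
  a = 399 − 196.389 × 1 = 202.611 ms
Then RT(5) = 202.611 + 196.389 × log₂ 5 = 202.611 + 196.389 × 2.3219 ≈ 658.611 ms.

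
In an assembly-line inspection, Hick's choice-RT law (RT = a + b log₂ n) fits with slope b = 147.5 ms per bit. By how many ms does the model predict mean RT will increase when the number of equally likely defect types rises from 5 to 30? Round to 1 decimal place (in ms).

ΔRT = (a + b log₂ n₂) − (a + b log₂ n₁) = b·(log₂ n₂ − log₂ n₁).
log₂(30) − log₂(5) = 4.9069 − 2.3219 = 2.5850.
ΔRT = 147.5 × 2.5850 = 381.282 ms.

381.3 ms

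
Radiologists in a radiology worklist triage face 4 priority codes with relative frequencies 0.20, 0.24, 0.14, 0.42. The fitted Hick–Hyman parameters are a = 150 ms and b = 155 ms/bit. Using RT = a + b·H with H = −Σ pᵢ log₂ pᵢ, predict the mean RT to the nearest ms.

Entropy contributions −pᵢ log₂ pᵢ: 0.4644, 0.4941, 0.3971, 0.5256; sum H = 1.8813 bits.
RT = a + bH = 150 + 155·1.8813 = 441.60 ms.

442 ms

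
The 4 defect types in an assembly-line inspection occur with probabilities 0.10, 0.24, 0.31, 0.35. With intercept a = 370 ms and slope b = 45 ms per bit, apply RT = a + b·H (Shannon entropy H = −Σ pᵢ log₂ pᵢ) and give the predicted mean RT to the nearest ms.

H = 0.10·log₂(1/0.10) + 0.24·log₂(1/0.24) + 0.31·log₂(1/0.31) + 0.35·log₂(1/0.35) = 1.8802 bits.
RT = 370 + 45 × 1.8802 = 454.61 ms.

455 ms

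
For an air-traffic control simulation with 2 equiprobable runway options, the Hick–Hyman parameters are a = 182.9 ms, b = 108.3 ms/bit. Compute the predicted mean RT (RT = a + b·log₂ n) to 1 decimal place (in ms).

log₂(2) = 1 bits, so RT = 182.9 + 108.3 × 1 ≈ 291.200 ms.

291.2 ms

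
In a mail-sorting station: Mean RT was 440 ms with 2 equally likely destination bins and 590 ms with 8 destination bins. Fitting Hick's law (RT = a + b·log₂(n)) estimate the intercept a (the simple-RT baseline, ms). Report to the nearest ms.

The slope on a log₂ axis is (590 − 440) / (3 − 1) = 75 ms/bit.
Intercept: a = 440 − 75·log₂(2) = 365.000 ms.

365 ms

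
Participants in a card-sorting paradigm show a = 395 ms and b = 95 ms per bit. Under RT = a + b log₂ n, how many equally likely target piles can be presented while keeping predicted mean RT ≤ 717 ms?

10

Information budget: (717 − 395)/95 = 3.3895 bits, so n ≤ 2^3.3895 = 10.479 → at most 10.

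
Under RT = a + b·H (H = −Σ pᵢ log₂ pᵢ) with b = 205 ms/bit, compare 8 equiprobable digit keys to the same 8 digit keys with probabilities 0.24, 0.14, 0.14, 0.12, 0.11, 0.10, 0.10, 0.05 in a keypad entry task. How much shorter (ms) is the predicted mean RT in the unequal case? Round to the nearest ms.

23 ms

Equiprobable entropy H₀ = log₂ 8 = 3.0000 bits.
Skewed entropy H = −Σ pᵢ log₂ pᵢ = 2.8862 bits.
ΔRT = b·(H₀ − H) = 205 × 0.1138 = 23.33 ms.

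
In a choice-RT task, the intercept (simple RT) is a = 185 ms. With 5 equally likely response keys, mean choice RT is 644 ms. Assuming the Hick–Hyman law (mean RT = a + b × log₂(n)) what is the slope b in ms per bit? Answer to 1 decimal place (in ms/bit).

log₂(5) = 2.3219 bits.
b = (RT − a)/log₂ n = (644 − 185) / 2.3219 = 197.681 ms/bit.

197.7 ms/bit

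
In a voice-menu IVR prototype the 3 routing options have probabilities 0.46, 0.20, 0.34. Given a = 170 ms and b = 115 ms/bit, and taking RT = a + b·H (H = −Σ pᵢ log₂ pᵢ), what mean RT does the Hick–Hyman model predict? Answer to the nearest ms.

Entropy contributions −pᵢ log₂ pᵢ: 0.5153, 0.4644, 0.5292; sum H = 1.5089 bits.
RT = a + bH = 170 + 115·1.5089 = 343.52 ms.

344 ms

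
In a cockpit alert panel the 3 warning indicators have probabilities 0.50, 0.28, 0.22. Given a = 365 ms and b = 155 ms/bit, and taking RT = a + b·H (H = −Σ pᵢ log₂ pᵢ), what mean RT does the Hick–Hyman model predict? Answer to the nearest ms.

H = 0.50·log₂(1/0.50) + 0.28·log₂(1/0.28) + 0.22·log₂(1/0.22) = 1.4948 bits.
RT = 365 + 155 × 1.4948 = 596.69 ms.

597 ms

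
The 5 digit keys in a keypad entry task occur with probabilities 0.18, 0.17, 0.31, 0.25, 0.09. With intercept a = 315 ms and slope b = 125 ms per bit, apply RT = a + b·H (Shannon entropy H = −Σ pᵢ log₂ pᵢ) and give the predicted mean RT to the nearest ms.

Entropy contributions −pᵢ log₂ pᵢ: 0.4453, 0.4346, 0.5238, 0.5000, 0.3127; sum H = 2.2163 bits.
RT = a + bH = 315 + 125·2.2163 = 592.04 ms.

592 ms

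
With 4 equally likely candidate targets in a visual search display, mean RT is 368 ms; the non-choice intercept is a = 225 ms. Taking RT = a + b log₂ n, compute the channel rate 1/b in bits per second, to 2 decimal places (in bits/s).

b = (368 − 225)/log₂ 4 = 143/2 = 71.500 ms per bit = 0.07150 s/bit; the reciprocal is 13.986 bits/s.

13.99 bits/s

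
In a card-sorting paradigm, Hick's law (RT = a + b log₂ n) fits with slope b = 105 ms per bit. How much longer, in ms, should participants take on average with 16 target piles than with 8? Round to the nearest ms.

The intercept a cancels: ΔRT = b·(log₂ n₂ − log₂ n₁) = b·log₂(n₂/n₁).
log₂(16) − log₂(8) = log₂(16/8) = log₂(2) = 1.
ΔRT = 105 × 1.0000 = 105.000 ms.

105 ms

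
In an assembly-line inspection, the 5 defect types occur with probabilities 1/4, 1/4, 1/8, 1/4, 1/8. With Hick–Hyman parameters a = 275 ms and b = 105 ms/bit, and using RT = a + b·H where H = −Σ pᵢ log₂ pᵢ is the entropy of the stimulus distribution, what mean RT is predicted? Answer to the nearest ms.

Each term −pᵢ log₂ pᵢ: 0.25·2 + 0.25·2 + 0.125·3 + 0.25·2 + 0.125·3; summed, H = 2.250 bits.
Mean RT = a + bH = 275 + 105·2.250 = 511.25 ms.

511 ms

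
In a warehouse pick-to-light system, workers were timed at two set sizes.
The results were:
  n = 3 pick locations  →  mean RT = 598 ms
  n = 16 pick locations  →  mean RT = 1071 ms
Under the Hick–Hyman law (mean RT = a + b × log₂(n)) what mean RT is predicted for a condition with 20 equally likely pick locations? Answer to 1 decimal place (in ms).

Fit slope and intercept:
  b = (1071 − 598) / (log₂ 16 − log₂ 3) = 473 / (4 − 1.5850) = 195.856 ms/bit
  a = 598 − 195.856 × 1.5850 = 287.575 ms
Then RT(20) = 287.575 + 195.856 × log₂ 20 = 287.575 + 195.856 × 4.3219 ≈ 1134.052 ms.

1134.1 ms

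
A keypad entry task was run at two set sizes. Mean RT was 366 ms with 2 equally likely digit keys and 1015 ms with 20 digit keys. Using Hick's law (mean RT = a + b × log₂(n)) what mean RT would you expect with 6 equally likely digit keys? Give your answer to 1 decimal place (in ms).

675.7 ms

Solve the two-equation system in a and b:
  b = (1015 − 366) / (log₂ 20 − log₂ 2) = 649 / (4.3219 − 1) = 195.368 ms/bit
  a = 366 − 195.368 × 1 = 170.632 ms
Then RT(6) = 170.632 + 195.368 × log₂ 6 = 170.632 + 195.368 × 2.5850 ≈ 675.652 ms.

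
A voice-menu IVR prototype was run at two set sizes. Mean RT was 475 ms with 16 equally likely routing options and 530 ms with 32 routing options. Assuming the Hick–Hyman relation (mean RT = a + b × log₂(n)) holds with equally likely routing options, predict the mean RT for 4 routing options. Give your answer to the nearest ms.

365 ms

With log₂ n on the abscissa the relation is linear; from the two conditions:
  b = (530 − 475) / (log₂ 32 − log₂ 16) = 55 / (5 − 4) = 55 ms/bit
  a = 475 − 55 × 4 = 255 ms
Then RT(4) = 255 + 55 × log₂ 4 = 255 + 55 × 2 ≈ 365.000 ms.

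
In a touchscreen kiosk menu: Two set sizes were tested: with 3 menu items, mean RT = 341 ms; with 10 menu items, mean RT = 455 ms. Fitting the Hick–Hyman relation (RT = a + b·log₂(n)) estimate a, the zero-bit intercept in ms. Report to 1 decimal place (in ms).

237.0 ms

Slope: b = (455 − 341) / (log₂ 10 − log₂ 3) = 114/1.7370 = 65.632 ms/bit.
a = RT₁ − b·log₂ n₁ = 341 − 65.632 × 1.5850 = 236.976 ms.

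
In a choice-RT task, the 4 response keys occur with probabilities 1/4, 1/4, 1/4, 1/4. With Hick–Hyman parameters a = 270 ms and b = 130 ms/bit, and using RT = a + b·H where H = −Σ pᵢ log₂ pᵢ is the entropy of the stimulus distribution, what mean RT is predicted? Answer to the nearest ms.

H = −Σ pᵢ log₂ pᵢ = 0.25·2 + 0.25·2 + 0.25·2 + 0.25·2 = 2.000 bits.
RT = 270 + 130 × 2.000 = 530.00 ms.

530 ms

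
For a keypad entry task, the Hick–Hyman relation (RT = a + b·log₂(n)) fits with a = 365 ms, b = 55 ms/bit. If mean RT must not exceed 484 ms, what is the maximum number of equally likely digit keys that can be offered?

4

55·log₂ n ≤ 484 − 365 = 119, giving log₂ n ≤ 2.1636 and n ≤ 4.480. The largest whole number is 4.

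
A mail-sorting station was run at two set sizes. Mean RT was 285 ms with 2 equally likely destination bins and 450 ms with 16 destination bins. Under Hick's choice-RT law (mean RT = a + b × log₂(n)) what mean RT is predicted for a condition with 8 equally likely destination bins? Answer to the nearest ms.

With log₂ n on the abscissa the relation is linear; from the two conditions:
  b = (450 − 285) / (log₂ 16 − log₂ 2) = 165 / (4 − 1) = 55 ms/bit
  a = 285 − 55 × 1 = 230 ms
Then RT(8) = 230 + 55 × log₂ 8 = 230 + 55 × 3 ≈ 395.000 ms.

395 ms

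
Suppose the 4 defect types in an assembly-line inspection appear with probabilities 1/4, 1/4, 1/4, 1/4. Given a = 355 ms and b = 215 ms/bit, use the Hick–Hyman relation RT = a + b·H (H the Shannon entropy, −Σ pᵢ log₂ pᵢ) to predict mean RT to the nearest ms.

785 ms

Each term −pᵢ log₂ pᵢ: 0.25·2 + 0.25·2 + 0.25·2 + 0.25·2; summed, H = 2.000 bits.
Mean RT = a + bH = 355 + 215·2.000 = 785.00 ms.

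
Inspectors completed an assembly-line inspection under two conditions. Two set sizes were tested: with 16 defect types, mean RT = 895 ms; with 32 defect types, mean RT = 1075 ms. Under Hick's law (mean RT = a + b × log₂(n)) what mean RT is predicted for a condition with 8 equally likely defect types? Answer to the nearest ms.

RT is linear in log₂ n, so two points fix the line:
  b = (1075 − 895) / (log₂ 32 − log₂ 16) = 180 / (5 − 4) = 180 ms/bit
  a = 895 − 180 × 4 = 175 ms
Then RT(8) = 175 + 180 × log₂ 8 = 175 + 180 × 3 ≈ 715.000 ms.

715 ms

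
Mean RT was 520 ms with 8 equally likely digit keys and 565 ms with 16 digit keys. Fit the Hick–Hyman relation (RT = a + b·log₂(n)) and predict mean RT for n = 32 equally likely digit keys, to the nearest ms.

610 ms

RT is linear in log₂ n, so two points fix the line:
  b = (565 − 520) / (log₂ 16 − log₂ 8) = 45 / (4 − 3) = 45 ms/bit
  a = 520 − 45 × 3 = 385 ms
Then RT(32) = 385 + 45 × log₂ 32 = 385 + 45 × 5 ≈ 610.000 ms.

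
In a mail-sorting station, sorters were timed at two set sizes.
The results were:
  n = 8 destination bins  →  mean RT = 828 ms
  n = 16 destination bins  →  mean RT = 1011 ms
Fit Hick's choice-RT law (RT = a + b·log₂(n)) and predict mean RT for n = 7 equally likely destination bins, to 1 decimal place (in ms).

RT is linear in log₂ n, so two points fix the line:
  b = (1011 − 828) / (log₂ 16 − log₂ 8) = 183 / (4 − 3) = 183.000 ms/bit
  a = 828 − 183.000 × 3 = 279.000 ms
Then RT(7) = 279.000 + 183.000 × log₂ 7 = 279.000 + 183.000 × 2.8074 ≈ 792.746 ms.

792.7 ms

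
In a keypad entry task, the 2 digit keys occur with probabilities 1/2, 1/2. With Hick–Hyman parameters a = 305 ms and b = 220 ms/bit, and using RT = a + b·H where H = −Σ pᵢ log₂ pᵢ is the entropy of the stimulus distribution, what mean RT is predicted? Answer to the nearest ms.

525 ms

Each term −pᵢ log₂ pᵢ: 0.5·1 + 0.5·1; summed, H = 1.000 bits.
Mean RT = a + bH = 305 + 220·1.000 = 525.00 ms.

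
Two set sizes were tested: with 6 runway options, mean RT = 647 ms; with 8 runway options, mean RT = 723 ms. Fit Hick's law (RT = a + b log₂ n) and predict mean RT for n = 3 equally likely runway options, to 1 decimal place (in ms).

Fit slope and intercept:
  b = (723 − 647) / (log₂ 8 − log₂ 6) = 76 / (3 − 2.5850) = 183.116 ms/bit
  a = 647 − 183.116 × 2.5850 = 173.652 ms
Then RT(3) = 173.652 + 183.116 × log₂ 3 = 173.652 + 183.116 × 1.5850 ≈ 463.884 ms.

463.9 ms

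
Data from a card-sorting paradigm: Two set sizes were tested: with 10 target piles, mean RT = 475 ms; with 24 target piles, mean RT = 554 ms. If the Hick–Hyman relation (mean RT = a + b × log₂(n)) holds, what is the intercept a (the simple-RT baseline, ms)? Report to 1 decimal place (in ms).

267.2 ms

The slope on a log₂ axis is (554 − 475) / (4.5850 − 3.3219) = 62.548 ms/bit.
Intercept: a = 475 − 62.548·log₂(10) = 267.221 ms.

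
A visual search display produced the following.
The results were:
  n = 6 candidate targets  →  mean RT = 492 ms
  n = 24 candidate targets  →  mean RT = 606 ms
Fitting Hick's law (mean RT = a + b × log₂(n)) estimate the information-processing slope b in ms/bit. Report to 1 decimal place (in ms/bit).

57.0 ms/bit

b = (RT₂ − RT₁)/(log₂ n₂ − log₂ n₁) = (606 − 492)/(4.5850 − 2.5850) = 57.000 ms/bit.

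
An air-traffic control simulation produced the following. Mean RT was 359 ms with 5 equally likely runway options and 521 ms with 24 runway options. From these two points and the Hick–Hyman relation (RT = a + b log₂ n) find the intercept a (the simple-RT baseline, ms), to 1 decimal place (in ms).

192.8 ms

b = (RT₂ − RT₁)/(log₂ n₂ − log₂ n₁) = (521 − 359)/(4.5850 − 2.3219) = 71.585 ms/bit.
Intercept: a = 359 − 71.585·log₂(5) = 192.784 ms.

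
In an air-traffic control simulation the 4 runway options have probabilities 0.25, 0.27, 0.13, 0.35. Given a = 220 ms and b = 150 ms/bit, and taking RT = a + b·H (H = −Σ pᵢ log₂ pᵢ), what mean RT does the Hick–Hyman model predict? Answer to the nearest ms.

508 ms

Entropy contributions −pᵢ log₂ pᵢ: 0.5000, 0.5100, 0.3826, 0.5301; sum H = 1.9228 bits.
RT = a + bH = 220 + 150·1.9228 = 508.41 ms.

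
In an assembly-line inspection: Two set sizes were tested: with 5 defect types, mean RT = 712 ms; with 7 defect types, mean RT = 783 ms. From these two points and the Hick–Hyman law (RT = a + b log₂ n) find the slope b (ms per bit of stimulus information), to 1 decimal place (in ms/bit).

b = (RT₂ − RT₁)/(log₂ n₂ − log₂ n₁) = (783 − 712)/(2.8074 − 2.3219) = 146.263 ms/bit.

146.3 ms/bit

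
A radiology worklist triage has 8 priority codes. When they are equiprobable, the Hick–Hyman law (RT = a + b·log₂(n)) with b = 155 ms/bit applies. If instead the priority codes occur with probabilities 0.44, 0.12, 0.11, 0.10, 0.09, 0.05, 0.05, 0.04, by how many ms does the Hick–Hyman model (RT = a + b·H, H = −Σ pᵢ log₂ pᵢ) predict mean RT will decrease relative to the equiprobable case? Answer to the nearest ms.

77 ms

Equiprobable entropy H₀ = log₂ 8 = 3.0000 bits.
Skewed entropy H = −Σ pᵢ log₂ pᵢ = 2.5013 bits.
ΔRT = b·(H₀ − H) = 155 × 0.4987 = 77.30 ms.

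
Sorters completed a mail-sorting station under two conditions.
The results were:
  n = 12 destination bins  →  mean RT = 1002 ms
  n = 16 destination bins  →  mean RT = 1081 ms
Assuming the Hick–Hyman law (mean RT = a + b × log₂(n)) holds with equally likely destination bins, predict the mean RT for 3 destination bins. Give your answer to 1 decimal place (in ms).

With log₂ n on the abscissa the relation is linear; from the two conditions:
  b = (1081 − 1002) / (log₂ 16 − log₂ 12) = 79 / (4 − 3.5850) = 190.344 ms/bit
  a = 1002 − 190.344 × 3.5850 = 319.623 ms
Then RT(3) = 319.623 + 190.344 × log₂ 3 = 319.623 + 190.344 × 1.5850 ≈ 621.312 ms.

621.3 ms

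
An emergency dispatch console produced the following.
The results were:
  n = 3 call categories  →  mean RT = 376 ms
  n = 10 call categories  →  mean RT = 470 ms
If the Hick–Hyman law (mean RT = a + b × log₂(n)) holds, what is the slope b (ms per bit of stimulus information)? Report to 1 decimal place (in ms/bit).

The slope on a log₂ axis is (470 − 376) / (3.3219 − 1.5850) = 54.117 ms/bit.

54.1 ms/bit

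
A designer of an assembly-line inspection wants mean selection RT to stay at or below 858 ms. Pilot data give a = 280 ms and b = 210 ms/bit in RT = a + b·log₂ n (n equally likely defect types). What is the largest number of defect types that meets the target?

6

Information budget: (858 − 280)/210 = 2.7524 bits, so n ≤ 2^2.7524 = 6.738 → at most 6.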